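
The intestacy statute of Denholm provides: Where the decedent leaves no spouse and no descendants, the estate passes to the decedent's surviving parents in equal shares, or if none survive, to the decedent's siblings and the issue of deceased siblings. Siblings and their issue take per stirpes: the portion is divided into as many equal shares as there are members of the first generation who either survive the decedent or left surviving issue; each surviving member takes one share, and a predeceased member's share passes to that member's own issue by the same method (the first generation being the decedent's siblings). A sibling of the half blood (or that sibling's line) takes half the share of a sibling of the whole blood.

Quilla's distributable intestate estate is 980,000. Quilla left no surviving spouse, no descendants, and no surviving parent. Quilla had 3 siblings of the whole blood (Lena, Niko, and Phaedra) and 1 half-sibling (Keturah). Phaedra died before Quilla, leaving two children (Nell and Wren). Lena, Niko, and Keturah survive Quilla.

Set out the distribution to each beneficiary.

Lena: 280,000; Niko: 280,000; Keturah: 140,000; Nell: 140,000; Wren: 140,000

The entire 980,000 passes to the siblings and their issue.
Counting each half-blood sibling's line as half a unit, there are 7/2 units in 980,000, so one unit is 280,000. Whole-blood lines (Lena, Niko, and Phaedra) take 280,000 each; half-blood lines (Keturah) take 140,000 each.
Phaedra's share (280,000) is divided into 2 shares of 140,000: Nell and Wren each take 140,000.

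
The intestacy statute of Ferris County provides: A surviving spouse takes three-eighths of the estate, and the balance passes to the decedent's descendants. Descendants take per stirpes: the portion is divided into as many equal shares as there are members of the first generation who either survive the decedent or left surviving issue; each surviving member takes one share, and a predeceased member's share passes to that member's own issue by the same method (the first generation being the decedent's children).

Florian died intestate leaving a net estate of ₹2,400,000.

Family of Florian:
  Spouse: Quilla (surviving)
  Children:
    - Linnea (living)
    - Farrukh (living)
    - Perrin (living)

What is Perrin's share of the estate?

Quilla takes three-eighths of ₹2,400,000 = ₹900,000. The remaining ₹1,500,000 passes to the descendants.
The descendants' portion (₹1,500,000) is divided into 3 shares of ₹500,000: Linnea, Farrukh, and Perrin each take ₹500,000.

Perrin receives ₹500,000.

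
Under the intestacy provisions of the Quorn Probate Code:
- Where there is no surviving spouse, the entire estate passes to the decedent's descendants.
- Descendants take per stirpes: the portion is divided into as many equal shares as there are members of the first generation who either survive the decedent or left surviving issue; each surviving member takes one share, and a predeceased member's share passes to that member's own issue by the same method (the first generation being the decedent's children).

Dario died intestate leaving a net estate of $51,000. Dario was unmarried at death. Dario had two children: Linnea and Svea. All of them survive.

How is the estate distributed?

Linnea: $25,500; Svea: $25,500

The entire $51,000 passes to the descendants.
That amount ($51,000) is divided into 2 shares of $25,500: Linnea and Svea each take $25,500.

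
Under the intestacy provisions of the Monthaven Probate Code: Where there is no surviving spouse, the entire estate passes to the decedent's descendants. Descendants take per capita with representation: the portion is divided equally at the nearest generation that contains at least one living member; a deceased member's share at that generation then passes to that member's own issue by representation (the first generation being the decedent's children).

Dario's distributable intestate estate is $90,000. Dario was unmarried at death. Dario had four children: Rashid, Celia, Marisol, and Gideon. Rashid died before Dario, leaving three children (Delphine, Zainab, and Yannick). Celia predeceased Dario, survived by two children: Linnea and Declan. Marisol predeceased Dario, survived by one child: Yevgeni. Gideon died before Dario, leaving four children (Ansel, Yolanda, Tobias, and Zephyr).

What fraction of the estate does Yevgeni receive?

The entire $90,000 passes to the descendants.
No child survives, so the initial division is made at the grandchildren's generation.
That amount ($90,000) is divided into 10 shares of $9,000: Delphine, Zainab, Yannick, Linnea, Declan, Yevgeni, Ansel, Yolanda, Tobias, and Zephyr each take $9,000.

Yevgeni receives 1/10 of the estate.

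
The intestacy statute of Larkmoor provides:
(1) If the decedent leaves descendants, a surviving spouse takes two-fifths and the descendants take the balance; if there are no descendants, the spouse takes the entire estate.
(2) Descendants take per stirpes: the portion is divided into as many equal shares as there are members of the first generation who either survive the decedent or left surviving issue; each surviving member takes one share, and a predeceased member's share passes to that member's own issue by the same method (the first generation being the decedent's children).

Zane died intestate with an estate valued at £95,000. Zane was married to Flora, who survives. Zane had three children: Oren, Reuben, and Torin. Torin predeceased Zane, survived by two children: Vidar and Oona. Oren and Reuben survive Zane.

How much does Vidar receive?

Flora takes two-fifths of £95,000 = £38,000. The remaining £57,000 passes to the descendants.
The descendants' portion (£57,000) is divided into 3 shares of £19,000: Oren and Reuben each take £19,000; Torin's £19,000 share passes to Torin's issue.
Torin's share (£19,000) is divided into 2 shares of £9,500: Vidar and Oona each take £9,500.

Vidar receives £9,500.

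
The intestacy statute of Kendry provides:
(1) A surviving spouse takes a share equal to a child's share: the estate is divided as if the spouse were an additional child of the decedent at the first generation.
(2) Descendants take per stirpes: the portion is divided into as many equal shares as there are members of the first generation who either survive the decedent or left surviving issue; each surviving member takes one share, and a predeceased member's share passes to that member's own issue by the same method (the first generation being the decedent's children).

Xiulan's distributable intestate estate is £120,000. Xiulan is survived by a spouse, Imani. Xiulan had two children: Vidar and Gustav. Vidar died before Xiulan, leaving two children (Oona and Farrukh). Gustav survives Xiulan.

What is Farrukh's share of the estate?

Farrukh receives £20,000.

The spouse counts as an additional share at the children's level, so there are 3 primary shares of £40,000. Imani takes one such share (£40,000).
The children's combined portion (£80,000) is divided into 2 shares of £40,000: Gustav takes £40,000; Vidar's £40,000 share passes to Vidar's issue.
Vidar's share (£40,000) is divided into 2 shares of £20,000: Oona and Farrukh each take £20,000.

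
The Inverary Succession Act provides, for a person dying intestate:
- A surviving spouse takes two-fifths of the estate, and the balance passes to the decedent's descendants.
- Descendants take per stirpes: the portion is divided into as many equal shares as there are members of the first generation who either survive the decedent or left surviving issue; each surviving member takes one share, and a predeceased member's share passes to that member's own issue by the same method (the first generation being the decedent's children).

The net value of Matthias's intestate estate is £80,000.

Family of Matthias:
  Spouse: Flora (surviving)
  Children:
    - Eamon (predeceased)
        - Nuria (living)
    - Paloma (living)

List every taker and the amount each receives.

Flora: £32,000; Nuria: £24,000; Paloma: £24,000

Flora takes two-fifths of £80,000 = £32,000. The remaining £48,000 passes to the descendants.
The descendants' portion (£48,000) is divided into 2 shares of £24,000: Paloma takes £24,000; Eamon's £24,000 share passes to Eamon's issue.
Eamon's share (£24,000) passes entirely to Nuria.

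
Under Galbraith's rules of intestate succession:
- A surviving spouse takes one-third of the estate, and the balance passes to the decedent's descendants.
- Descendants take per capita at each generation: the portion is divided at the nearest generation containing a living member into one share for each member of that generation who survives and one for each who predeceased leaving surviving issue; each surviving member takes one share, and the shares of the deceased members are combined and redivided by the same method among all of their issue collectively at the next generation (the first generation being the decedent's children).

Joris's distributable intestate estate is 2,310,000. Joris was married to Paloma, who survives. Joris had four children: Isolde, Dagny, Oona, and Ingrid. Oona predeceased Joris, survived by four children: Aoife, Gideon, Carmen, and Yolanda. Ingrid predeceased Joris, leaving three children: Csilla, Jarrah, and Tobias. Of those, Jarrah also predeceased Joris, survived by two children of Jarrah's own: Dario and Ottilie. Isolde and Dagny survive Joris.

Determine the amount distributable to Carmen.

Carmen receives 110,000.

Paloma takes one-third of 2,310,000 = 770,000. The remaining 1,540,000 passes to the descendants.
The descendants' portion (1,540,000) is divided at the children's generation into 4 shares of 385,000. Isolde and Dagny each take 385,000. The 2 shares of the deceased (Oona and Ingrid) are combined into a pool of 770,000.
That pool (770,000) is divided at the grandchildren's generation into 7 shares of 110,000. Aoife, Gideon, Carmen, Yolanda, Csilla, and Tobias each take 110,000. The remaining share for the deceased Jarrah (110,000) is carried to the next generation.
That pool (110,000) is divided at the great-grandchildren's generation equally among Dario and Ottilie: 55,000 each.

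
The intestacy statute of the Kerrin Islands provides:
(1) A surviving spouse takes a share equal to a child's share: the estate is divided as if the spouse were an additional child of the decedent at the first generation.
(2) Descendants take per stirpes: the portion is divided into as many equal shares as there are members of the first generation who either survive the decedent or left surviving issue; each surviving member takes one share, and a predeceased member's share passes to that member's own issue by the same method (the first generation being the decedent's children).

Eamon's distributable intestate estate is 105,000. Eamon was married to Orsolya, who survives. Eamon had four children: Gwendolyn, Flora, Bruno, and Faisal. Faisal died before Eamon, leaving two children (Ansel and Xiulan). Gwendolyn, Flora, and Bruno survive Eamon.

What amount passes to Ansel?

The spouse counts as an additional share at the children's level, so there are 5 primary shares of 21,000. Orsolya takes one such share (21,000).
The children's combined portion (84,000) is divided into 4 shares of 21,000: Gwendolyn, Flora, and Bruno each take 21,000; Faisal's 21,000 share passes to Faisal's issue.
Faisal's share (21,000) is divided into 2 shares of 10,500: Ansel and Xiulan each take 10,500.

Ansel receives 10,500.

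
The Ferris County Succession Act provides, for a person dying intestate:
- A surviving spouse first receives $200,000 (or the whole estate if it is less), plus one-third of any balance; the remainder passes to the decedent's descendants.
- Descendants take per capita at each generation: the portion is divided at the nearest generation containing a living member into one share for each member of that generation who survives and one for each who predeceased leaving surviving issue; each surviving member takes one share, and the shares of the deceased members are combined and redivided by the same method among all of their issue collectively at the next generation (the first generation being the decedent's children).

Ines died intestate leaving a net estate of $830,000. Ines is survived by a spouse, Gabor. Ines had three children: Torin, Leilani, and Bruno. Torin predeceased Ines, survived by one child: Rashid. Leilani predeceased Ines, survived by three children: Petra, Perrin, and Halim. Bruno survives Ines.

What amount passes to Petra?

Petra receives $70,000.

Gabor first takes $200,000, leaving a balance of $630,000. Gabor then takes one-third of the balance ($210,000), for a total of $410,000. The remaining $420,000 passes to the descendants.
The descendants' portion ($420,000) is divided at the children's generation into 3 shares of $140,000. Bruno takes $140,000. The 2 shares of the deceased (Torin and Leilani) are combined into a pool of $280,000.
That pool ($280,000) is divided at the grandchildren's generation equally among Rashid, Petra, Perrin, and Halim: $70,000 each.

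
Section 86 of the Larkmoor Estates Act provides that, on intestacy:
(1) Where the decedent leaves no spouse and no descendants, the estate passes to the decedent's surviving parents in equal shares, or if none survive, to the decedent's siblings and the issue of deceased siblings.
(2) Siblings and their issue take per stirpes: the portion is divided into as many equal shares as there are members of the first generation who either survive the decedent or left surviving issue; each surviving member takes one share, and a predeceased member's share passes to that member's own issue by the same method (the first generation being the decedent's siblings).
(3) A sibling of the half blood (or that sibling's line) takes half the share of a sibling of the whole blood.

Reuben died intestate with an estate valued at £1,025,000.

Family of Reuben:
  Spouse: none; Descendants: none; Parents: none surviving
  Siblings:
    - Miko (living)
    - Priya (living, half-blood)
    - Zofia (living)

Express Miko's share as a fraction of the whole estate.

Miko receives 2/5 of the estate.

The entire £1,025,000 passes to the siblings and their issue.
Counting each half-blood sibling's line as half a unit, there are 5/2 units in £1,025,000, so one unit is £410,000. Whole-blood lines (Miko and Zofia) take £410,000 each; half-blood lines (Priya) take £205,000 each.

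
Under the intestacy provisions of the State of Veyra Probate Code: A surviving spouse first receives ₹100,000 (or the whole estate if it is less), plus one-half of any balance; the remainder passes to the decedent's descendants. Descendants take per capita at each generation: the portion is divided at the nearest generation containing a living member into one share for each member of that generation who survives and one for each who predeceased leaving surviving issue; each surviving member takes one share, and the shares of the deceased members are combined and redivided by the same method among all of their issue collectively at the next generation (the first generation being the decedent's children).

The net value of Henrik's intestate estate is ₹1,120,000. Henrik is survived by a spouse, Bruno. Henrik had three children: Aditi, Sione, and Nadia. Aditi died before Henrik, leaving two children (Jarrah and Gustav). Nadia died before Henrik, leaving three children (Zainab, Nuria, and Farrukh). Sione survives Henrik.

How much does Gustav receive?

Gustav receives ₹68,000.

Bruno first takes ₹100,000, leaving a balance of ₹1,020,000. Bruno then takes one-half of the balance (₹510,000), for a total of ₹610,000. The remaining ₹510,000 passes to the descendants.
The descendants' portion (₹510,000) is divided at the children's generation into 3 shares of ₹170,000. Sione takes ₹170,000. The 2 shares of the deceased (Aditi and Nadia) are combined into a pool of ₹340,000.
That pool (₹340,000) is divided at the grandchildren's generation equally among Jarrah, Gustav, Zainab, Nuria, and Farrukh: ₹68,000 each.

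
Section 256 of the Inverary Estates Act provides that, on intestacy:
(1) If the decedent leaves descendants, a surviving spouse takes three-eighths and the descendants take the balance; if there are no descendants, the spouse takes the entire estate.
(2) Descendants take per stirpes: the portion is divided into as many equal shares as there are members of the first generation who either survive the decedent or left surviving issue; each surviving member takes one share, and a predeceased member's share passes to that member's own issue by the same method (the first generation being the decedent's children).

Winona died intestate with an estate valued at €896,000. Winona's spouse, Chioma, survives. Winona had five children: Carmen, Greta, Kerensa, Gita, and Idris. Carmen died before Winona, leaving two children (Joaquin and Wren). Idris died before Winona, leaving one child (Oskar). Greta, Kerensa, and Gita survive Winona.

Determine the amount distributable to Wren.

Chioma takes three-eighths of €896,000 = €336,000. The remaining €560,000 passes to the descendants.
The descendants' portion (€560,000) is divided into 5 shares of €112,000: Greta, Kerensa, and Gita each take €112,000; Carmen's €112,000 share passes to Carmen's issue; Idris's €112,000 share passes to Idris's issue.
Carmen's share (€112,000) is divided into 2 shares of €56,000: Joaquin and Wren each take €56,000.
Idris's share (€112,000) passes entirely to Oskar.

Wren receives €56,000.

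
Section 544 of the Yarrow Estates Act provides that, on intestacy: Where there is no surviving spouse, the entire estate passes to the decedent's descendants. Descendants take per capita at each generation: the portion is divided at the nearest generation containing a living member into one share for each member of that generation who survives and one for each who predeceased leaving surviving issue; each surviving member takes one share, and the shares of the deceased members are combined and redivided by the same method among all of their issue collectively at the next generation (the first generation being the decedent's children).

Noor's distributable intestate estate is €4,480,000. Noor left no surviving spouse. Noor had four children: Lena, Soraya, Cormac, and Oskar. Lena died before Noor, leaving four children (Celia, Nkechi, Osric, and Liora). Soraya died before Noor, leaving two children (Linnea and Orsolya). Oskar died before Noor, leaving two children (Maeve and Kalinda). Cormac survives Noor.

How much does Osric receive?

The entire €4,480,000 passes to the descendants.
That amount (€4,480,000) is divided at the children's generation into 4 shares of €1,120,000. Cormac takes €1,120,000. The 3 shares of the deceased (Lena, Soraya, and Oskar) are combined into a pool of €3,360,000.
That pool (€3,360,000) is divided at the grandchildren's generation equally among Celia, Nkechi, Osric, Liora, Linnea, Orsolya, Maeve, and Kalinda: €420,000 each.

Osric receives €420,000.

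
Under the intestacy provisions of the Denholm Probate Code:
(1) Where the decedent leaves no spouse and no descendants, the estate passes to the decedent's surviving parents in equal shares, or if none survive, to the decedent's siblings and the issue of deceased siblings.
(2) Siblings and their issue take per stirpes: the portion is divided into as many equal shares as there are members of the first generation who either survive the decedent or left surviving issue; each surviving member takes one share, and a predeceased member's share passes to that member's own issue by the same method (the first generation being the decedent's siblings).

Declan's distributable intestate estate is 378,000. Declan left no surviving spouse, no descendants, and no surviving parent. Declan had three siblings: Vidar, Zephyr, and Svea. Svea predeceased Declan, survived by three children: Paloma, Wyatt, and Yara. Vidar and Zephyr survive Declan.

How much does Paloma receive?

Paloma receives 42,000.

The entire 378,000 passes to the siblings and their issue.
That amount (378,000) is divided into 3 shares of 126,000: Vidar and Zephyr each take 126,000; Svea's 126,000 share passes to Svea's issue.
Svea's share (126,000) is divided into 3 shares of 42,000: Paloma, Wyatt, and Yara each take 42,000.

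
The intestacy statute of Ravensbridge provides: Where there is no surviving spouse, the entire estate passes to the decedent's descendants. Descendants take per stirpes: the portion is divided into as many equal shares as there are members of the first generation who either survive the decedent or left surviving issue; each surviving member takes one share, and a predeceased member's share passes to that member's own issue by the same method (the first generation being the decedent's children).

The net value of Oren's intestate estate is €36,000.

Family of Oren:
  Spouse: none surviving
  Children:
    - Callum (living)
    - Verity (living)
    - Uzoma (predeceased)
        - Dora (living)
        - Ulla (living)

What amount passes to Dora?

The entire €36,000 passes to the descendants.
That amount (€36,000) is divided into 3 shares of €12,000: Callum and Verity each take €12,000; Uzoma's €12,000 share passes to Uzoma's issue.
Uzoma's share (€12,000) is divided into 2 shares of €6,000: Dora and Ulla each take €6,000.

Dora receives €6,000.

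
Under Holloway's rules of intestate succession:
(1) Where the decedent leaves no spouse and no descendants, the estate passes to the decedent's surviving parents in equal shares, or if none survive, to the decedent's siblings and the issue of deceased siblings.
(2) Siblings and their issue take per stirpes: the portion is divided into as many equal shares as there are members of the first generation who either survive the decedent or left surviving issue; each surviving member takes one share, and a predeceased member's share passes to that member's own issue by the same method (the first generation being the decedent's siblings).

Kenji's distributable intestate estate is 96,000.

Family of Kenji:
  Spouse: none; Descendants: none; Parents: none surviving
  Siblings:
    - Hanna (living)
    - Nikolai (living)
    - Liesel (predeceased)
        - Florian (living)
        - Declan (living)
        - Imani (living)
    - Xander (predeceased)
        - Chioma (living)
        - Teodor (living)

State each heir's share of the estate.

Hanna: 24,000; Nikolai: 24,000; Florian: 8,000; Declan: 8,000; Imani: 8,000; Chioma: 12,000; Teodor: 12,000

The entire 96,000 passes to the siblings and their issue.
That amount (96,000) is divided into 4 shares of 24,000: Hanna and Nikolai each take 24,000; Liesel's 24,000 share passes to Liesel's issue; Xander's 24,000 share passes to Xander's issue.
Liesel's share (24,000) is divided into 3 shares of 8,000: Florian, Declan, and Imani each take 8,000.
Xander's share (24,000) is divided into 2 shares of 12,000: Chioma and Teodor each take 12,000.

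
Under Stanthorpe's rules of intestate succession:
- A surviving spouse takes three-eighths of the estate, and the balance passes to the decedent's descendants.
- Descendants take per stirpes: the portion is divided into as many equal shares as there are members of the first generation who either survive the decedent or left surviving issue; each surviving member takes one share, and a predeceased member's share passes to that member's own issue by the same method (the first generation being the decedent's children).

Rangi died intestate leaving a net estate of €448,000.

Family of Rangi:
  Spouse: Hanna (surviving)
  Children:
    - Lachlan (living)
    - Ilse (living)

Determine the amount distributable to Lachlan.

Hanna takes three-eighths of €448,000 = €168,000. The remaining €280,000 passes to the descendants.
The descendants' portion (€280,000) is divided into 2 shares of €140,000: Lachlan and Ilse each take €140,000.

Lachlan receives €140,000.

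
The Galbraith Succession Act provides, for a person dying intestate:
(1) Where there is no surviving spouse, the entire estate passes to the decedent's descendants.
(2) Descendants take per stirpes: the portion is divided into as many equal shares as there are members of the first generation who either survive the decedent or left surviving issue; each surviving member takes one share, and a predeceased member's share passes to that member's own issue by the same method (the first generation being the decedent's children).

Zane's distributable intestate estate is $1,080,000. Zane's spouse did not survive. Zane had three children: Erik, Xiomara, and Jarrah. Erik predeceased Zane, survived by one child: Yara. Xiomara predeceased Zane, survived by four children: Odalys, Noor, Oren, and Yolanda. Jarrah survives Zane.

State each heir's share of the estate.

The entire $1,080,000 passes to the descendants.
That amount ($1,080,000) is divided into 3 shares of $360,000: Jarrah takes $360,000; Erik's $360,000 share passes to Erik's issue; Xiomara's $360,000 share passes to Xiomara's issue.
Erik's share ($360,000) passes entirely to Yara.
Xiomara's share ($360,000) is divided into 4 shares of $90,000: Odalys, Noor, Oren, and Yolanda each take $90,000.

Yara: $360,000; Odalys: $90,000; Noor: $90,000; Oren: $90,000; Yolanda: $90,000; Jarrah: $360,000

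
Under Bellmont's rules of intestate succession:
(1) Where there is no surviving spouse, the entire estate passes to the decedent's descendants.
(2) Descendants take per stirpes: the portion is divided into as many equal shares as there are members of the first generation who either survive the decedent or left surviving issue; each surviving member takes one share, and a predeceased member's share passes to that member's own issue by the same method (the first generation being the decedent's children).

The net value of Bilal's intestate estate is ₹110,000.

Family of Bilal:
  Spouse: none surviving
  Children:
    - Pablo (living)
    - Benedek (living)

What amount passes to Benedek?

The entire ₹110,000 passes to the descendants.
That amount (₹110,000) is divided into 2 shares of ₹55,000: Pablo and Benedek each take ₹55,000.

Benedek receives ₹55,000.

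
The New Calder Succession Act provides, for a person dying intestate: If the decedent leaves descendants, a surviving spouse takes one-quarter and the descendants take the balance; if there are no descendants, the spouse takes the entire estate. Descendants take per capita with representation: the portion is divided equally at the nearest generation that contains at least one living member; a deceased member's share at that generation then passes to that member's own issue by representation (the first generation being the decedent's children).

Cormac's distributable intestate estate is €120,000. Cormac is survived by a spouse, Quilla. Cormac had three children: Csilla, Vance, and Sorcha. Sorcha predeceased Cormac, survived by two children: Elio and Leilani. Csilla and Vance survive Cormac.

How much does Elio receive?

Quilla takes one-quarter of €120,000 = €30,000. The remaining €90,000 passes to the descendants.
The descendants' portion (€90,000) is divided into 3 shares of €30,000: Csilla and Vance each take €30,000; Sorcha's €30,000 share passes to Sorcha's issue.
Sorcha's share (€30,000) is divided into 2 shares of €15,000: Elio and Leilani each take €15,000.

Elio receives €15,000.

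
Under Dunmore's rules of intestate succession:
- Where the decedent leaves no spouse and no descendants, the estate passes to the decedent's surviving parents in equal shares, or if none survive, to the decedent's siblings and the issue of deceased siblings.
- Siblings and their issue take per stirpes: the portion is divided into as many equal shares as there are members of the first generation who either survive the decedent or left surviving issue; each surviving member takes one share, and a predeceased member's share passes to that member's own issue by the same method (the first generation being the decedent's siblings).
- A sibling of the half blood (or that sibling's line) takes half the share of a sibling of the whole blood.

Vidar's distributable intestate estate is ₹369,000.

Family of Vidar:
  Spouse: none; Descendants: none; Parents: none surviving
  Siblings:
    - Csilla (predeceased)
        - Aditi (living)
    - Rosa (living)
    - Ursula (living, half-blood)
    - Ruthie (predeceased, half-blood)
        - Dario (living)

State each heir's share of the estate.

Aditi: ₹123,000; Rosa: ₹123,000; Ursula: ₹61,500; Dario: ₹61,500

The entire ₹369,000 passes to the siblings and their issue.
Counting each half-blood sibling's line as half a unit, there are 3 units in ₹369,000, so one unit is ₹123,000. Whole-blood lines (Csilla and Rosa) take ₹123,000 each; half-blood lines (Ursula and Ruthie) take ₹61,500 each.
Csilla's share (₹123,000) passes entirely to Aditi.
Ruthie's share (₹61,500) passes entirely to Dario.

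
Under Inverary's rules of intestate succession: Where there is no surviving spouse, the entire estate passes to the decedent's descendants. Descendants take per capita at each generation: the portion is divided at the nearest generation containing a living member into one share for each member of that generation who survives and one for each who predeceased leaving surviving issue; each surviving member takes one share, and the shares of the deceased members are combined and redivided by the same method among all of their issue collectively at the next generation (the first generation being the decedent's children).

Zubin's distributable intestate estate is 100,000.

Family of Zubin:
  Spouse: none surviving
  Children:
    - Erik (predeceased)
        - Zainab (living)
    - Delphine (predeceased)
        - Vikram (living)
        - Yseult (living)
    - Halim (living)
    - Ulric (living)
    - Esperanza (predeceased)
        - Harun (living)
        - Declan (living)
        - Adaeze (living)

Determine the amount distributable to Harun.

Harun receives 10,000.

The entire 100,000 passes to the descendants.
That amount (100,000) is divided at the children's generation into 5 shares of 20,000. Halim and Ulric each take 20,000. The 3 shares of the deceased (Erik, Delphine, and Esperanza) are combined into a pool of 60,000.
That pool (60,000) is divided at the grandchildren's generation equally among Zainab, Vikram, Yseult, Harun, Declan, and Adaeze: 10,000 each.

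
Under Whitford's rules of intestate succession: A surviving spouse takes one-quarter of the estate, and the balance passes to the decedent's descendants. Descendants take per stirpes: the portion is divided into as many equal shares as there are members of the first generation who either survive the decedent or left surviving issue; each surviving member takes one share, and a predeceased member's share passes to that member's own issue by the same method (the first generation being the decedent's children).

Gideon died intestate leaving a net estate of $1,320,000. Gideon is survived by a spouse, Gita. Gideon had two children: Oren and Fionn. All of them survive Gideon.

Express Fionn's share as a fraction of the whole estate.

Gita takes one-quarter of $1,320,000 = $330,000. The remaining $990,000 passes to the descendants.
The descendants' portion ($990,000) is divided into 2 shares of $495,000: Oren and Fionn each take $495,000.

Fionn receives 3/8 of the estate.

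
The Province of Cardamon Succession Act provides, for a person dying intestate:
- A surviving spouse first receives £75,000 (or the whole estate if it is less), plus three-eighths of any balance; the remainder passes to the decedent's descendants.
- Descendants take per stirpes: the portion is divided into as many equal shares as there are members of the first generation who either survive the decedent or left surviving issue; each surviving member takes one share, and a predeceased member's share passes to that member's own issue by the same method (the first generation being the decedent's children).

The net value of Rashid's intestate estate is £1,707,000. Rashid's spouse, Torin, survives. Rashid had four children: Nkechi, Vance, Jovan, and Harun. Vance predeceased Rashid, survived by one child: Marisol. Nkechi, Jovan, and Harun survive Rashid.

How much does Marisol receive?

Torin first takes £75,000, leaving a balance of £1,632,000. Torin then takes three-eighths of the balance (£612,000), for a total of £687,000. The remaining £1,020,000 passes to the descendants.
The descendants' portion (£1,020,000) is divided into 4 shares of £255,000: Nkechi, Jovan, and Harun each take £255,000; Vance's £255,000 share passes to Vance's issue.
Vance's share (£255,000) passes entirely to Marisol.

Marisol receives £255,000.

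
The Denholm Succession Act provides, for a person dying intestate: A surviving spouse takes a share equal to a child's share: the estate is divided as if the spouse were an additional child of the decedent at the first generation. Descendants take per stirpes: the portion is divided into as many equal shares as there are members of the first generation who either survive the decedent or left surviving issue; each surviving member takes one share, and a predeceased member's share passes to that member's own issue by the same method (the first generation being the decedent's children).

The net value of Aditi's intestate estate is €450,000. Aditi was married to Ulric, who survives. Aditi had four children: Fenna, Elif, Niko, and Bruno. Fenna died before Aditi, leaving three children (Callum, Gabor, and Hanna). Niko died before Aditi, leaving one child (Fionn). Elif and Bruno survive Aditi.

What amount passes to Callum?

The spouse counts as an additional share at the children's level, so there are 5 primary shares of €90,000. Ulric takes one such share (€90,000).
The children's combined portion (€360,000) is divided into 4 shares of €90,000: Elif and Bruno each take €90,000; Fenna's €90,000 share passes to Fenna's issue; Niko's €90,000 share passes to Niko's issue.
Fenna's share (€90,000) is divided into 3 shares of €30,000: Callum, Gabor, and Hanna each take €30,000.
Niko's share (€90,000) passes entirely to Fionn.

Callum receives €30,000.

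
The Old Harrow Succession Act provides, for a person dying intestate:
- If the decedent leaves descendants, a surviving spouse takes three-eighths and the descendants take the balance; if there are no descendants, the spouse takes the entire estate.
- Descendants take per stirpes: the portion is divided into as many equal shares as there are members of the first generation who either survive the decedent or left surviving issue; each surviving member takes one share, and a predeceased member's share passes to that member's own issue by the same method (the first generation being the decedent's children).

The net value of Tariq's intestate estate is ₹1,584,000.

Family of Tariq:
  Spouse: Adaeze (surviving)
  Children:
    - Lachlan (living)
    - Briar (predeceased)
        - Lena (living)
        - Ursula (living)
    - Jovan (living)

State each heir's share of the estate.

Adaeze takes three-eighths of ₹1,584,000 = ₹594,000. The remaining ₹990,000 passes to the descendants.
The descendants' portion (₹990,000) is divided into 3 shares of ₹330,000: Lachlan and Jovan each take ₹330,000; Briar's ₹330,000 share passes to Briar's issue.
Briar's share (₹330,000) is divided into 2 shares of ₹165,000: Lena and Ursula each take ₹165,000.

Adaeze: ₹594,000; Lachlan: ₹330,000; Lena: ₹165,000; Ursula: ₹165,000; Jovan: ₹330,000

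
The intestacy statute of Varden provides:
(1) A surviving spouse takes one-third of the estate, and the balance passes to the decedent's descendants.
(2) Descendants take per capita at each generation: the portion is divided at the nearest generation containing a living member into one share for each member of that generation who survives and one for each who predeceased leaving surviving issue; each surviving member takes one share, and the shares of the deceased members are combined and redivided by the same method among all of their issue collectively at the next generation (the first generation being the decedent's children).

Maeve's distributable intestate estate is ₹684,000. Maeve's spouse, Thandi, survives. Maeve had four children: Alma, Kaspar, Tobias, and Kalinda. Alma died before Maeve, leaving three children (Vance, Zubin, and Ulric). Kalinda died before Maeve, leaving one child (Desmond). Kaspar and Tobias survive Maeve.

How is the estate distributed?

Thandi: ₹228,000; Vance: ₹57,000; Zubin: ₹57,000; Ulric: ₹57,000; Kaspar: ₹114,000; Tobias: ₹114,000; Desmond: ₹57,000

Thandi takes one-third of ₹684,000 = ₹228,000. The remaining ₹456,000 passes to the descendants.
The descendants' portion (₹456,000) is divided at the children's generation into 4 shares of ₹114,000. Kaspar and Tobias each take ₹114,000. The 2 shares of the deceased (Alma and Kalinda) are combined into a pool of ₹228,000.
That pool (₹228,000) is divided at the grandchildren's generation equally among Vance, Zubin, Ulric, and Desmond: ₹57,000 each.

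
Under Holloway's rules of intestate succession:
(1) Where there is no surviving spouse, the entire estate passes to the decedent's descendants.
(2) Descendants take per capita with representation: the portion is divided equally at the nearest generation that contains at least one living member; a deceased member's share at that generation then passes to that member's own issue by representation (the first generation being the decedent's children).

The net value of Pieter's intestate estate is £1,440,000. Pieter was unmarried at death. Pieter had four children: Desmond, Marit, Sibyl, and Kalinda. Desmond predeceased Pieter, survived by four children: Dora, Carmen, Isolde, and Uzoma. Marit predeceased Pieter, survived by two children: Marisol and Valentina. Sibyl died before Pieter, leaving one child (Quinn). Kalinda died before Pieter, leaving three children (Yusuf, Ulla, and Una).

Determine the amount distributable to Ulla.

The entire £1,440,000 passes to the descendants.
No child survives, so the initial division is made at the grandchildren's generation.
That amount (£1,440,000) is divided into 10 shares of £144,000: Dora, Carmen, Isolde, Uzoma, Marisol, Valentina, Quinn, Yusuf, Ulla, and Una each take £144,000.

Ulla receives £144,000.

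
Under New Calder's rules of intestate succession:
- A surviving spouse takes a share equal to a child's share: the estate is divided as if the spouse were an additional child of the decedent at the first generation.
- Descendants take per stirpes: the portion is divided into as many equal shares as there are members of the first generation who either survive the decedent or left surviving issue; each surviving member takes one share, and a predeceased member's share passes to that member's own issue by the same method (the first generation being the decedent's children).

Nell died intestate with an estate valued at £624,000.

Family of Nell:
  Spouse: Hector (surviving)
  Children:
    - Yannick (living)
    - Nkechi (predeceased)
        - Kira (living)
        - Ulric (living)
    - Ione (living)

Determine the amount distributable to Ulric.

Ulric receives £78,000.

The spouse counts as an additional share at the children's level, so there are 4 primary shares of £156,000. Hector takes one such share (£156,000).
The children's combined portion (£468,000) is divided into 3 shares of £156,000: Yannick and Ione each take £156,000; Nkechi's £156,000 share passes to Nkechi's issue.
Nkechi's share (£156,000) is divided into 2 shares of £78,000: Kira and Ulric each take £78,000.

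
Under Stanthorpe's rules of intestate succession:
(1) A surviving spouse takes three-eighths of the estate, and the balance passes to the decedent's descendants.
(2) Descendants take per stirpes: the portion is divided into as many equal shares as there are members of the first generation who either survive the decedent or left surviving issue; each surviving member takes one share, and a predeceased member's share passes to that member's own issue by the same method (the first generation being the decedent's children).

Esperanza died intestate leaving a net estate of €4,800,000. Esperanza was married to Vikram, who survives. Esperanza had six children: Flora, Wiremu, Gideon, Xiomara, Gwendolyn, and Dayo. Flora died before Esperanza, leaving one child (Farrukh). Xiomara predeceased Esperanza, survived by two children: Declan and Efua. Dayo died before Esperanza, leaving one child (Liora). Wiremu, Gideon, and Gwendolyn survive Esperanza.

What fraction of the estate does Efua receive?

Vikram takes three-eighths of €4,800,000 = €1,800,000. The remaining €3,000,000 passes to the descendants.
The descendants' portion (€3,000,000) is divided into 6 shares of €500,000: Wiremu, Gideon, and Gwendolyn each take €500,000; Flora's €500,000 share passes to Flora's issue; Xiomara's €500,000 share passes to Xiomara's issue; Dayo's €500,000 share passes to Dayo's issue.
Flora's share (€500,000) passes entirely to Farrukh.
Xiomara's share (€500,000) is divided into 2 shares of €250,000: Declan and Efua each take €250,000.
Dayo's share (€500,000) passes entirely to Liora.

Efua receives 5/96 of the estate.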